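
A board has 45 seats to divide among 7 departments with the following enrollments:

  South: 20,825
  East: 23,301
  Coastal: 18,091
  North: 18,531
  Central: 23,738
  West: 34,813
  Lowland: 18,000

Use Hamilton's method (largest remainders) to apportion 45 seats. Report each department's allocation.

South=6, East=7, Coastal=5, North=5, Central=7, West=10, Lowland=5

Standard divisor: 157299 ÷ 45 ≈ 3495.533.
Standard quotas: South 5.9576, East 6.6659, Coastal 5.1755, North 5.3013, Central 6.7910, West 9.9593, Lowland 5.1494.
Lower quotas: South 5, East 6, Coastal 5, North 5, Central 6, West 9, Lowland 5 (sum 41, leaving 4 seats).
Remainders in descending order: West 0.9593, South 0.9576, Central 0.7910, East 0.6659, North 0.3013, Coastal 0.1755, Lowland 0.1494.
The surplus seats go to West, South, Central, East.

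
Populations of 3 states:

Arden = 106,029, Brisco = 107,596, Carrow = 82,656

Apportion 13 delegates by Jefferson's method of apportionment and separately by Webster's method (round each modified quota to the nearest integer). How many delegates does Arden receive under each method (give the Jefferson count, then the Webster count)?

Jefferson: Arden 5, Brisco 5, Carrow 3.
Webster: Arden 4, Brisco 5, Carrow 4.
Arden gets 5 under Jefferson and 4 under Webster.

5 and 4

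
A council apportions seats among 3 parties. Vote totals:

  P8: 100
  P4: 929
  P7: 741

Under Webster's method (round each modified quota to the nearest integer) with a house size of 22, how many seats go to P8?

Standard divisor 1770/22 ≈ 80.455; standard quotas: P8 1.243, P4 11.547, P7 9.210.
Rounding to the nearest integer gives P8 1, P4 12, P7 9 — total 22, matching the house size, so no adjustment is needed.
P8 receives 1.

1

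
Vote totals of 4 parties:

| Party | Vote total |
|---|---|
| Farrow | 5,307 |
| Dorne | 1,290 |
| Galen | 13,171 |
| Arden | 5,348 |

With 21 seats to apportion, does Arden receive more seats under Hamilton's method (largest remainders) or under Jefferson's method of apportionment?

Hamilton

Hamilton: Farrow 4, Dorne 1, Galen 11, Arden 5.
Jefferson: Farrow 4, Dorne 1, Galen 12, Arden 4.
Arden gets 5 under Hamilton and 4 under Jefferson.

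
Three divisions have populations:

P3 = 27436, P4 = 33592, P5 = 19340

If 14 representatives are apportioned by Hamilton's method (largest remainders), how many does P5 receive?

The standard divisor is 80368/14 ≈ 5740.571.
Standard quotas: P3 4.7793, P4 5.8517, P5 3.3690.
Lower quotas: P3 4, P4 5, P5 3 (sum 12, leaving 2 seats).
Remainders in descending order: P4 0.8517, P3 0.7793, P5 0.3690.
The surplus seats go to P4, P3.
P5 receives 3.

3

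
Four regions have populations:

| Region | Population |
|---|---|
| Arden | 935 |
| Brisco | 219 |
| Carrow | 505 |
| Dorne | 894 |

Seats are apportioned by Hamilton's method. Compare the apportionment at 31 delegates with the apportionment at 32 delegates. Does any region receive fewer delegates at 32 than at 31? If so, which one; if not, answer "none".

none

At 31 seats: Arden 11, Brisco 3, Carrow 6, Dorne 11.
At 32 seats: Arden 12, Brisco 3, Carrow 6, Dorne 11.
No region's allocation decreased.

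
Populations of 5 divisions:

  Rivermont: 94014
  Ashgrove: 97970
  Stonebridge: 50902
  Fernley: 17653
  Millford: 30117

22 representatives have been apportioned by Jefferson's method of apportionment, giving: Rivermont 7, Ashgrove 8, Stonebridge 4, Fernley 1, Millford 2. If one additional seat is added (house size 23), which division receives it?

Rivermont

Priority for the next seat is population ÷ (current seats + 1).
Priorities: Rivermont 11751.750, Ashgrove 10885.556, Stonebridge 10180.400, Fernley 8826.500, Millford 10039.000.
Highest priority: Rivermont.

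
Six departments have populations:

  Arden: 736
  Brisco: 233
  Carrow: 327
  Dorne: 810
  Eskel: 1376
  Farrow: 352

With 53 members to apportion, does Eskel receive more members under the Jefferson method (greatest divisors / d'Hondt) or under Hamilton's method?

Jefferson: Arden 10, Brisco 3, Carrow 4, Dorne 11, Eskel 20, Farrow 5.
Hamilton: Arden 10, Brisco 3, Carrow 5, Dorne 11, Eskel 19, Farrow 5.
Eskel gets 20 under Jefferson and 19 under Hamilton.

Jefferson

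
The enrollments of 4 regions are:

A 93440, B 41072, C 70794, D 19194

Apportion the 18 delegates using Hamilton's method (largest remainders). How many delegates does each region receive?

A 7, B 3, C 6, D 2

Standard divisor: 224500 ÷ 18 ≈ 12472.222.
Standard quotas: A 7.4918, B 3.2931, C 5.6761, D 1.5389.
Lower quotas: A 7, B 3, C 5, D 1 (sum 16, leaving 2 seats).
Remainders in descending order: C 0.6761, D 0.5389, A 0.4918, B 0.2931.
The surplus seats go to C, D.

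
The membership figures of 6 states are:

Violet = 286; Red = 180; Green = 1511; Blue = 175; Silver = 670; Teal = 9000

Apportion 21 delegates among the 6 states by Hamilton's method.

Total 11822; standard divisor 11822/21 ≈ 562.952.
Standard quotas: Violet 0.5080, Red 0.3197, Green 2.6841, Blue 0.3109, Silver 1.1902, Teal 15.9871.
Lower quotas: Violet 0, Red 0, Green 2, Blue 0, Silver 1, Teal 15 (sum 18, leaving 3 seats).
Remainders in descending order: Teal 0.9871, Green 0.6841, Violet 0.5080, Red 0.3197, Blue 0.3109, Silver 0.1902.
Largest remainders: Teal, Green, Violet receive the extra seats.

Violet=1, Red=0, Green=3, Blue=0, Silver=1, Teal=16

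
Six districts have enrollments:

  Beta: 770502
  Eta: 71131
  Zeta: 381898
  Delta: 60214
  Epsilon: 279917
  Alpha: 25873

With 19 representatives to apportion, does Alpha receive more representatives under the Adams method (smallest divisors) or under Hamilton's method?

Adams: Beta 9, Eta 1, Zeta 4, Delta 1, Epsilon 3, Alpha 1.
Hamilton: Beta 9, Eta 1, Zeta 5, Delta 1, Epsilon 3, Alpha 0.
Alpha gets 1 under Adams and 0 under Hamilton.

Adams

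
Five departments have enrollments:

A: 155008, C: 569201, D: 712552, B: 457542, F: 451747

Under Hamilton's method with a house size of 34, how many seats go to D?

Standard divisor: 2346050 ÷ 34 ≈ 69001.471.
Standard quotas: A 2.2464, C 8.2491, D 10.3266, B 6.6309, F 6.5469.
Lower quotas: A 2, C 8, D 10, B 6, F 6 (sum 32, leaving 2 seats).
Remainders in descending order: B 0.6309, F 0.5469, D 0.3266, C 0.2491, A 0.2464.
Largest remainders: B, F receive the extra seats.
D receives 10.

10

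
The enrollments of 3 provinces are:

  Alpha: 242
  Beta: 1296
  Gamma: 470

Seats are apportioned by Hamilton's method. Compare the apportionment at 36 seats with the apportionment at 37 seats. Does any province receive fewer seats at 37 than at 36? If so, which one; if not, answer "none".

none

At 36 seats: Alpha 4, Beta 23, Gamma 9.
At 37 seats: Alpha 4, Beta 24, Gamma 9.
No province's allocation decreased.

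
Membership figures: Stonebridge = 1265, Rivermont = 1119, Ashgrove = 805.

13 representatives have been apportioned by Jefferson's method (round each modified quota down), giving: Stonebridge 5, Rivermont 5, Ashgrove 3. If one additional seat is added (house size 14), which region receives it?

Stonebridge

Priority for the next seat is population ÷ (current seats + 1).
Priorities: Stonebridge 210.833, Rivermont 186.500, Ashgrove 201.250.
Highest priority: Stonebridge.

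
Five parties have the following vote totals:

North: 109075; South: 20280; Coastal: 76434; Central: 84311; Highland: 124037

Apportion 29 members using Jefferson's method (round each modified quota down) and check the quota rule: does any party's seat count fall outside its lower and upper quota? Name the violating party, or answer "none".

none

Standard quotas: North 7.638, South 1.420, Coastal 5.352, Central 5.904, Highland 8.686.
Jefferson allocation: North 8, South 1, Coastal 5, Central 6, Highland 9.
Every allocation lies between the lower and upper quota.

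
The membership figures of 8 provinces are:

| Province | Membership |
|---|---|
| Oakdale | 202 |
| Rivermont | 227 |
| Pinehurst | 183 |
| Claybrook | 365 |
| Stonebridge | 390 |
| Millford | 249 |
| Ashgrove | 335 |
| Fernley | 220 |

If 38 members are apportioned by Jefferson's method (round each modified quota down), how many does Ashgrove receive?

Standard divisor 2171/38 ≈ 57.132; standard quotas: Oakdale 3.536, Rivermont 3.973, Pinehurst 3.203, Claybrook 6.389, Stonebridge 6.826, Millford 4.358, Ashgrove 5.864, Fernley 3.851.
Rounding down gives 3, 3, 3, 6, 6, 4, 5, 3 = 33 seats, so the divisor must be adjusted.
With modified divisor 51: modified quotas Oakdale 3.961, Rivermont 4.451, Pinehurst 3.588, Claybrook 7.157, Stonebridge 7.647, Millford 4.882, Ashgrove 6.569, Fernley 4.314.
Rounding down: Oakdale 3, Rivermont 4, Pinehurst 3, Claybrook 7, Stonebridge 7, Millford 4, Ashgrove 6, Fernley 4 (total 38).
Ashgrove receives 6.

6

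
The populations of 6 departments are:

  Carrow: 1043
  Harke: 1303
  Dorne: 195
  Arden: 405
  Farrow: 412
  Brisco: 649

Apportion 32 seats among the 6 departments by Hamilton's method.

The standard divisor is 4007/32 ≈ 125.219.
Standard quotas: Carrow 8.329, Harke 10.406, Dorne 1.557, Arden 3.234, Farrow 3.290, Brisco 5.183.
Lower quotas: Carrow 8, Harke 10, Dorne 1, Arden 3, Farrow 3, Brisco 5 (sum 30, leaving 2 seats).
Remainders in descending order: Dorne 0.557, Harke 0.406, Carrow 0.329, Farrow 0.290, Arden 0.234, Brisco 0.183.
The surplus seats go to Dorne, Harke.

Carrow 8; Harke 11; Dorne 2; Arden 3; Farrow 3; Brisco 5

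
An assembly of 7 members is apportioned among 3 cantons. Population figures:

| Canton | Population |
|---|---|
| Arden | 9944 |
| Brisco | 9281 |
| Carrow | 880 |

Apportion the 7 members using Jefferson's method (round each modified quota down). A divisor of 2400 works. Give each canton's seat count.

Arden=4, Brisco=3, Carrow=0

With modified divisor 2400: modified quotas Arden 4.143, Brisco 3.867, Carrow 0.367.
Rounding down: Arden 4, Brisco 3, Carrow 0 (total 7).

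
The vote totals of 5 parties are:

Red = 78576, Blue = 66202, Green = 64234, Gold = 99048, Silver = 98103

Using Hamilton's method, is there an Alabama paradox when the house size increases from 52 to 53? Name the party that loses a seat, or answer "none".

none

At 52 seats: Red 10, Blue 8, Green 8, Gold 13, Silver 13.
At 53 seats: Red 10, Blue 9, Green 8, Gold 13, Silver 13.
No party's allocation decreased.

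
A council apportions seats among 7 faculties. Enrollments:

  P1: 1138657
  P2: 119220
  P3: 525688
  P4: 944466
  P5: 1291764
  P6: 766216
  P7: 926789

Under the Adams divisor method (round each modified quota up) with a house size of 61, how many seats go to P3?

Standard divisor 5712800/61 ≈ 93652.459; standard quotas: P1 12.158, P2 1.273, P3 5.613, P4 10.085, P5 13.793, P6 8.181, P7 9.896.
Rounding up gives 13, 2, 6, 11, 14, 9, 10 = 65 seats, so the divisor must be adjusted.
With modified divisor 101200: modified quotas P1 11.252, P2 1.178, P3 5.195, P4 9.333, P5 12.764, P6 7.571, P7 9.158.
Rounding up: P1 12, P2 2, P3 6, P4 10, P5 13, P6 8, P7 10 (total 61).
P3 receives 6.

6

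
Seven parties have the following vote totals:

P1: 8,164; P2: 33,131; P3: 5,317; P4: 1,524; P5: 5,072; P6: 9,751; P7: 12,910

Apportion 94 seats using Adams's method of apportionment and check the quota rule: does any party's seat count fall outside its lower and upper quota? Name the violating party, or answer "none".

P2

Standard quotas: P1 10.115, P2 41.049, P3 6.588, P4 1.888, P5 6.284, P6 12.081, P7 15.995.
Adams allocation: P1 10, P2 40, P3 7, P4 2, P5 7, P6 12, P7 16.
P2 has quota 41.049 (lower 41, upper 42) but receives 40 — outside the quota interval.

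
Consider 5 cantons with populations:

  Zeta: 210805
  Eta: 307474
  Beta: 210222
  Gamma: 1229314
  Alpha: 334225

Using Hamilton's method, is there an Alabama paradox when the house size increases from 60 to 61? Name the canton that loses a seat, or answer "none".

none

At 60 seats: Zeta 6, Eta 8, Beta 5, Gamma 32, Alpha 9.
At 61 seats: Zeta 6, Eta 8, Beta 5, Gamma 33, Alpha 9.
No canton's allocation decreased.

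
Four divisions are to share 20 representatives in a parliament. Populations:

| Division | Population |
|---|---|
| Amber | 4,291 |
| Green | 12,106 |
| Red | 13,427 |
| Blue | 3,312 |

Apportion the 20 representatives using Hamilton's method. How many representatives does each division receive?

The standard divisor is 33136/20 ≈ 1656.8.
Standard quotas: Amber 2.5899, Green 7.3069, Red 8.1042, Blue 1.9990.
Lower quotas: Amber 2, Green 7, Red 8, Blue 1 (sum 18, leaving 2 seats).
Remainders in descending order: Blue 0.9990, Amber 0.5899, Green 0.3069, Red 0.1042.
The surplus seats go to Blue, Amber.

Amber=3; Green=7; Red=8; Blue=2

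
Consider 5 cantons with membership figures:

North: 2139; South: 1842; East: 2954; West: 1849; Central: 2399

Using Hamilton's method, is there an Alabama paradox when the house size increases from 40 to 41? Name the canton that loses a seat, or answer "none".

At 40 seats: North 8, South 7, East 10, West 7, Central 8.
At 41 seats: North 8, South 6, East 11, West 7, Central 9.
South drops from 7 to 6.

South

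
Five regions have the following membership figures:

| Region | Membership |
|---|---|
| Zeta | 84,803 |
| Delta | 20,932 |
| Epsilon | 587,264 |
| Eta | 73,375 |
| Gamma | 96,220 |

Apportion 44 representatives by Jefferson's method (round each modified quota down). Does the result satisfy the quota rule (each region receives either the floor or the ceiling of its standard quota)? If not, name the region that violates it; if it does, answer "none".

Epsilon

Standard quotas: Zeta 4.326, Delta 1.068, Epsilon 29.956, Eta 3.743, Gamma 4.908.
Jefferson allocation: Zeta 4, Delta 1, Epsilon 31, Eta 3, Gamma 5.
Epsilon has quota 29.956 (lower 29, upper 30) but receives 31 — outside the quota interval.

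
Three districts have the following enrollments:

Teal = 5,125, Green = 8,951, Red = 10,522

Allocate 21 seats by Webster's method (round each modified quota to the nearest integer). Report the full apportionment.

Standard divisor 24598/21 ≈ 1171.333; standard quotas: Teal 4.375, Green 7.642, Red 8.983.
Rounding to the nearest integer gives Teal 4, Green 8, Red 9 — total 21, matching the house size, so no adjustment is needed.

Teal 4; Green 8; Red 9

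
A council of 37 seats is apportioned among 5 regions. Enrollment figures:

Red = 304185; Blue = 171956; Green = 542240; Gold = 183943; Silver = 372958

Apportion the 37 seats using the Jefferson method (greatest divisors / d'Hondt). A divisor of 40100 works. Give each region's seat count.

Red 7, Blue 4, Green 13, Gold 4, Silver 9

With modified divisor 40100: modified quotas Red 7.586, Blue 4.288, Green 13.522, Gold 4.587, Silver 9.301.
Rounding down: Red 7, Blue 4, Green 13, Gold 4, Silver 9 (total 37).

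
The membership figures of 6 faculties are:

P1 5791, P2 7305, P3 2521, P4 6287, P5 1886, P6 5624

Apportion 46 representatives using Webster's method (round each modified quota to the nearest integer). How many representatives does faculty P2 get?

11

Standard divisor 29414/46 ≈ 639.435; standard quotas: P1 9.056, P2 11.424, P3 3.943, P4 9.832, P5 2.949, P6 8.795.
Rounding to the nearest integer gives P1 9, P2 11, P3 4, P4 10, P5 3, P6 9 — total 46, matching the house size, so no adjustment is needed.
P2 receives 11.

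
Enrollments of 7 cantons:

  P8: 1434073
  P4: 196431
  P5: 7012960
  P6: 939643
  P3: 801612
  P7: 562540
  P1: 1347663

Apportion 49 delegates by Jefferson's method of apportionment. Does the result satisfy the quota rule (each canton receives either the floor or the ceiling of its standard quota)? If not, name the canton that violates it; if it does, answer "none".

P5

Standard quotas: P8 5.715, P4 0.783, P5 27.949, P6 3.745, P3 3.195, P7 2.242, P1 5.371.
Jefferson allocation: P8 6, P4 0, P5 29, P6 4, P3 3, P7 2, P1 5.
P5 has quota 27.949 (lower 27, upper 28) but receives 29 — outside the quota interval.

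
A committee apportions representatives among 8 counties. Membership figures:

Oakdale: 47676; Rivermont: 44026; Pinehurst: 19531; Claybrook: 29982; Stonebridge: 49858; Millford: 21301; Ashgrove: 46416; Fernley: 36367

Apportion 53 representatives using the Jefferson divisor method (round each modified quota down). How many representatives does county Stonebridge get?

Standard divisor 295157/53 ≈ 5569; standard quotas: Oakdale 8.561, Rivermont 7.906, Pinehurst 3.507, Claybrook 5.384, Stonebridge 8.953, Millford 3.825, Ashgrove 8.335, Fernley 6.530.
Rounding down gives 8, 7, 3, 5, 8, 3, 8, 6 = 48 seats, so the divisor must be adjusted.
With modified divisor 5180: modified quotas Oakdale 9.204, Rivermont 8.499, Pinehurst 3.770, Claybrook 5.788, Stonebridge 9.625, Millford 4.112, Ashgrove 8.961, Fernley 7.021.
Rounding down: Oakdale 9, Rivermont 8, Pinehurst 3, Claybrook 5, Stonebridge 9, Millford 4, Ashgrove 8, Fernley 7 (total 53).
Stonebridge receives 9.

9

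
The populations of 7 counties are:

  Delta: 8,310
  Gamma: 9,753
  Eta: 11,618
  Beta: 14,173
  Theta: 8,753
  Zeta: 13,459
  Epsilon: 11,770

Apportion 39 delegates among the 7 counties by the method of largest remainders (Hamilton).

Total 77836; standard divisor 77836/39 ≈ 1995.795.
Standard quotas: Delta 4.1638, Gamma 4.8868, Eta 5.8212, Beta 7.1014, Theta 4.3857, Zeta 6.7437, Epsilon 5.8974.
Lower quotas: Delta 4, Gamma 4, Eta 5, Beta 7, Theta 4, Zeta 6, Epsilon 5 (sum 35, leaving 4 seats).
Remainders in descending order: Epsilon 0.8974, Gamma 0.8868, Eta 0.8212, Zeta 0.7437, Theta 0.3857, Delta 0.1638, Beta 0.1014.
Largest remainders: Epsilon, Gamma, Eta, Zeta receive the extra seats.

Delta: 4, Gamma: 5, Eta: 6, Beta: 7, Theta: 4, Zeta: 7, Epsilon: 6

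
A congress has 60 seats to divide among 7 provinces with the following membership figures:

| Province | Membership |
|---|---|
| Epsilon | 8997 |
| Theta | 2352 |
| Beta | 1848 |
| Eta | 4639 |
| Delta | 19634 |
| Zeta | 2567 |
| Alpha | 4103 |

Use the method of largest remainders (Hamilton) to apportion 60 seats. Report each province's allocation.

The standard divisor is 44140/60 ≈ 735.667.
Standard quotas: Epsilon 12.2297, Theta 3.1971, Beta 2.5120, Eta 6.3058, Delta 26.6887, Zeta 3.4894, Alpha 5.5773.
Lower quotas: Epsilon 12, Theta 3, Beta 2, Eta 6, Delta 26, Zeta 3, Alpha 5 (sum 57, leaving 3 seats).
Remainders in descending order: Delta 0.6887, Alpha 0.5773, Beta 0.5120, Zeta 0.4894, Eta 0.3058, Epsilon 0.2297, Theta 0.1971.
The surplus seats go to Delta, Alpha, Beta.

Epsilon 12, Theta 3, Beta 3, Eta 6, Delta 27, Zeta 3, Alpha 6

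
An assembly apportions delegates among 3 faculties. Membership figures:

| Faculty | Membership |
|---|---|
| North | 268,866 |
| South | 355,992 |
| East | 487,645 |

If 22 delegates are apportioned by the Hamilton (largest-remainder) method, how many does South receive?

Standard divisor: 1112503 ÷ 22 ≈ 50568.318.
Standard quotas: North 5.3169, South 7.0398, East 9.6433.
Lower quotas: North 5, South 7, East 9 (sum 21, leaving 1 seat).
Remainders in descending order: East 0.6433, North 0.3169, South 0.0398.
The surplus seat goes to East.
South receives 7.

7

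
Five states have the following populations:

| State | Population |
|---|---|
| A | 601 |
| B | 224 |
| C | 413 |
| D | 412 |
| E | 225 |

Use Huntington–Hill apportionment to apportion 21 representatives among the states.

With divisor 92: modified quotas A 6.533, B 2.435, C 4.489, D 4.478, E 2.446.
Geometric-mean thresholds: A √(6·7)=6.481, B √(2·3)=2.449, C √(4·5)=4.472, D √(4·5)=4.472, E √(2·3)=2.449.
Each quota rounded against its threshold gives A 7, B 2, C 5, D 5, E 2 (total 21).

A: 7, B: 2, C: 5, D: 5, E: 2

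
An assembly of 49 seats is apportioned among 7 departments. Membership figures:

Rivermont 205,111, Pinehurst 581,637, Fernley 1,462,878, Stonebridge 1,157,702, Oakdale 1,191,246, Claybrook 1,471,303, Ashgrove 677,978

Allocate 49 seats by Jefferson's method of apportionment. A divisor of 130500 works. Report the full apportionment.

With modified divisor 130500: modified quotas Rivermont 1.572, Pinehurst 4.457, Fernley 11.210, Stonebridge 8.871, Oakdale 9.128, Claybrook 11.274, Ashgrove 5.195.
Rounding down: Rivermont 1, Pinehurst 4, Fernley 11, Stonebridge 8, Oakdale 9, Claybrook 11, Ashgrove 5 (total 49).

Rivermont=1, Pinehurst=4, Fernley=11, Stonebridge=8, Oakdale=9, Claybrook=11, Ashgrove=5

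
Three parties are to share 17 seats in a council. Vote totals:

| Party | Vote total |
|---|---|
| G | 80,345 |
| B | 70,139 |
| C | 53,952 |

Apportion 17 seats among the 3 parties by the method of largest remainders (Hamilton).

Standard divisor: 204436 ÷ 17 ≈ 12025.647.
Standard quotas: G 6.6811, B 5.8325, C 4.4864.
Lower quotas: G 6, B 5, C 4 (sum 15, leaving 2 seats).
Remainders in descending order: B 0.8325, G 0.6811, C 0.4864.
Largest remainders: B, G receive the extra seats.

G 7; B 6; C 4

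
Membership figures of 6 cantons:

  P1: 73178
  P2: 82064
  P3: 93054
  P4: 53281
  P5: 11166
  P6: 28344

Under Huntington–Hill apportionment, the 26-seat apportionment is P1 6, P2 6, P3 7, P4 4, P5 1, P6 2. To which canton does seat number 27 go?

P2

Priority for the next seat is population ÷ (√(s·(s+1))).
Priorities: P1 11291.611, P2 12662.750, P3 12434.864, P4 11913.994, P5 7895.554, P6 11571.390.
Highest priority: P2.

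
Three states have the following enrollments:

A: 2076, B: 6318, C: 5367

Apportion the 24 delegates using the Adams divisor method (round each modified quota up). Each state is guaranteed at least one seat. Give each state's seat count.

Standard divisor 13761/24 ≈ 573.375; standard quotas: A 3.621, B 11.019, C 9.360.
Rounding up gives 4, 12, 10 = 26 seats, so the divisor must be adjusted.
With modified divisor 600: modified quotas A 3.460, B 10.530, C 8.945.
Rounding up: A 4, B 11, C 9 (total 24).

A: 4, B: 11, C: 9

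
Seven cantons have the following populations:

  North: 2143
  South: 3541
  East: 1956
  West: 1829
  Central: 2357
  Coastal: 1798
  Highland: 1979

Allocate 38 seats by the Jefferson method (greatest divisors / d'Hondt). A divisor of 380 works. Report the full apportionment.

With modified divisor 380: modified quotas North 5.639, South 9.318, East 5.147, West 4.813, Central 6.203, Coastal 4.732, Highland 5.208.
Rounding down: North 5, South 9, East 5, West 4, Central 6, Coastal 4, Highland 5 (total 38).

North 5; South 9; East 5; West 4; Central 6; Coastal 4; Highland 5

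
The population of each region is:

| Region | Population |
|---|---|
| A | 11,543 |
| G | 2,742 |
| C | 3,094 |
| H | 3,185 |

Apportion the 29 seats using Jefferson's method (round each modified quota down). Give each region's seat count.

A 17, G 4, C 4, H 4

Standard divisor 20564/29 ≈ 709.103; standard quotas: A 16.278, G 3.867, C 4.363, H 4.492.
Rounding down gives 16, 3, 4, 4 = 27 seats, so the divisor must be adjusted.
With modified divisor 660: modified quotas A 17.489, G 4.155, C 4.688, H 4.826.
Rounding down: A 17, G 4, C 4, H 4 (total 29).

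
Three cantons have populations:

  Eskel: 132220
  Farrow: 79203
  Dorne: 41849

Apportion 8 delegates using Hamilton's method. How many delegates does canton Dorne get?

1

The standard divisor is 253272/8 = 31659.
Standard quotas: Eskel 4.1764, Farrow 2.5018, Dorne 1.3219.
Lower quotas: Eskel 4, Farrow 2, Dorne 1 (sum 7, leaving 1 seat).
Remainders in descending order: Farrow 0.5018, Dorne 0.3219, Eskel 0.1764.
Largest remainder: Farrow receives the extra seat.
Dorne receives 1.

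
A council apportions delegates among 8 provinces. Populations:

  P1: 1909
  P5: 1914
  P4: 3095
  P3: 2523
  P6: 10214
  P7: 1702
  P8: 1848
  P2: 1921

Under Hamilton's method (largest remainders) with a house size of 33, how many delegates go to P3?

3

The standard divisor is 25126/33 ≈ 761.394.
Standard quotas: P1 2.5072, P5 2.5138, P4 4.0649, P3 3.3137, P6 13.4149, P7 2.2354, P8 2.4271, P2 2.5230.
Lower quotas: P1 2, P5 2, P4 4, P3 3, P6 13, P7 2, P8 2, P2 2 (sum 30, leaving 3 seats).
Remainders in descending order: P2 0.5230, P5 0.5138, P1 0.5072, P8 0.4271, P6 0.4149, P3 0.3137, P7 0.2354, P4 0.0649.
Largest remainders: P2, P5, P1 receive the extra seats.
P3 receives 3.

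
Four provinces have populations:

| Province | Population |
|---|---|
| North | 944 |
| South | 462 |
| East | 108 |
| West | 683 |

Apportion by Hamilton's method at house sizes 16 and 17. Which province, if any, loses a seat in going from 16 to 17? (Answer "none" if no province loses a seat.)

none

At 16 seats: North 7, South 3, East 1, West 5.
At 17 seats: North 7, South 4, East 1, West 5.
No province's allocation decreased.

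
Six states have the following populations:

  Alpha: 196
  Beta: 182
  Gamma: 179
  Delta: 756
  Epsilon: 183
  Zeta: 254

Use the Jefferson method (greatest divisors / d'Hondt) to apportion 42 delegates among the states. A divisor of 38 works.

With modified divisor 38: modified quotas Alpha 5.158, Beta 4.789, Gamma 4.711, Delta 19.895, Epsilon 4.816, Zeta 6.684.
Rounding down: Alpha 5, Beta 4, Gamma 4, Delta 19, Epsilon 4, Zeta 6 (total 42).

Alpha 5, Beta 4, Gamma 4, Delta 19, Epsilon 4, Zeta 6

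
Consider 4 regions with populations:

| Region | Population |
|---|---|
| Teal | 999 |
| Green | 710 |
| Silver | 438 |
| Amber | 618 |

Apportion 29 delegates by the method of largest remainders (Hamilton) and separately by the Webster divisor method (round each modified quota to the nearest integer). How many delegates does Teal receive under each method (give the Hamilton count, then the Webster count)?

Hamilton: Teal 10, Green 7, Silver 5, Amber 7.
Webster: Teal 11, Green 7, Silver 5, Amber 6.
Teal gets 10 under Hamilton and 11 under Webster.

10 and 11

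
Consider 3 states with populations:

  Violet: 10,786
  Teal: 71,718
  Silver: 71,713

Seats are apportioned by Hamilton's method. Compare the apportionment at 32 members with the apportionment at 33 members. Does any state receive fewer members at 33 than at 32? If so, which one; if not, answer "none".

At 32 seats: Violet 2, Teal 15, Silver 15.
At 33 seats: Violet 2, Teal 16, Silver 15.
No state's allocation decreased.

none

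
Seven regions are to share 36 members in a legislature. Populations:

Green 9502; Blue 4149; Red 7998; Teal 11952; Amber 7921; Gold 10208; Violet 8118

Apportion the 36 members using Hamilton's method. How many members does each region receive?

Green=6, Blue=2, Red=5, Teal=7, Amber=5, Gold=6, Violet=5

Standard divisor: 59848 ÷ 36 ≈ 1662.444.
Standard quotas: Green 5.7157, Blue 2.4957, Red 4.8110, Teal 7.1894, Amber 4.7647, Gold 6.1404, Violet 4.8832.
Lower quotas: Green 5, Blue 2, Red 4, Teal 7, Amber 4, Gold 6, Violet 4 (sum 32, leaving 4 seats).
Remainders in descending order: Violet 0.8832, Red 0.8110, Amber 0.7647, Green 0.7157, Blue 0.4957, Teal 0.1894, Gold 0.1404.
The surplus seats go to Violet, Red, Amber, Green.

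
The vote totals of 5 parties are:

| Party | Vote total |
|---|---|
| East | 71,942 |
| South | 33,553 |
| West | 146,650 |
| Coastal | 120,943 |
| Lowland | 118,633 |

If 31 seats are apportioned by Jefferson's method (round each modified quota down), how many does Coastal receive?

Standard divisor 491721/31 ≈ 15861.968; standard quotas: East 4.536, South 2.115, West 9.245, Coastal 7.625, Lowland 7.479.
Rounding down gives 4, 2, 9, 7, 7 = 29 seats, so the divisor must be adjusted.
With modified divisor 14700: modified quotas East 4.894, South 2.283, West 9.976, Coastal 8.227, Lowland 8.070.
Rounding down: East 4, South 2, West 9, Coastal 8, Lowland 8 (total 31).
Coastal receives 8.

8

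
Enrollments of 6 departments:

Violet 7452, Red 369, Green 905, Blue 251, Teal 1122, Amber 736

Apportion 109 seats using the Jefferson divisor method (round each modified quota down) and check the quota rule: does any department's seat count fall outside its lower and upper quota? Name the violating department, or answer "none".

Standard quotas: Violet 74.967, Red 3.712, Green 9.104, Blue 2.525, Teal 11.287, Amber 7.404.
Jefferson allocation: Violet 77, Red 3, Green 9, Blue 2, Teal 11, Amber 7.
Violet has quota 74.967 (lower 74, upper 75) but receives 77 — outside the quota interval.

Violet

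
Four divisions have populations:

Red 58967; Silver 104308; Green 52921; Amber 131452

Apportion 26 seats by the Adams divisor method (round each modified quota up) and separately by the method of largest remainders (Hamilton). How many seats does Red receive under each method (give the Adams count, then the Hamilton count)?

5 and 4

Adams: Red 5, Silver 8, Green 4, Amber 9.
Hamilton: Red 4, Silver 8, Green 4, Amber 10.
Red gets 5 under Adams and 4 under Hamilton.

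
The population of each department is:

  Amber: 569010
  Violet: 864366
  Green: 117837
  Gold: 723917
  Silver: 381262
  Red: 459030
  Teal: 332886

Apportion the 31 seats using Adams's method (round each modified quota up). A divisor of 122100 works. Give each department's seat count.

With modified divisor 122100: modified quotas Amber 4.660, Violet 7.079, Green 0.965, Gold 5.929, Silver 3.123, Red 3.759, Teal 2.726.
Rounding up: Amber 5, Violet 8, Green 1, Gold 6, Silver 4, Red 4, Teal 3 (total 31).

Amber=5, Violet=8, Green=1, Gold=6, Silver=4, Red=4, Teal=3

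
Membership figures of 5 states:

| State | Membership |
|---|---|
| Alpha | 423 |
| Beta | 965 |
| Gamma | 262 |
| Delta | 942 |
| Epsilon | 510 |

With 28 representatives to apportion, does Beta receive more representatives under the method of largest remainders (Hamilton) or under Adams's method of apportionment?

Hamilton

Hamilton: Alpha 4, Beta 9, Gamma 2, Delta 8, Epsilon 5.
Adams: Alpha 4, Beta 8, Gamma 3, Delta 8, Epsilon 5.
Beta gets 9 under Hamilton and 8 under Adams.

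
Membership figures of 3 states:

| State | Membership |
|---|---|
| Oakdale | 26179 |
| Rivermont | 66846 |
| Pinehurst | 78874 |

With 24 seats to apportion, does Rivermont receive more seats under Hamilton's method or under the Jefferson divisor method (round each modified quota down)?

Jefferson

Hamilton: Oakdale 4, Rivermont 9, Pinehurst 11.
Jefferson: Oakdale 3, Rivermont 10, Pinehurst 11.
Rivermont gets 9 under Hamilton and 10 under Jefferson.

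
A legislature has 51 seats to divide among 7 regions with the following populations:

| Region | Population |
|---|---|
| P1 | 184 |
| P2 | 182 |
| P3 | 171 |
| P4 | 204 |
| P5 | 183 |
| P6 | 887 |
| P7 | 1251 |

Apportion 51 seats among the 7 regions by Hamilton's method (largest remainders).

P1 3; P2 3; P3 3; P4 3; P5 3; P6 15; P7 21

Standard divisor: 3062 ÷ 51 ≈ 60.039.
Standard quotas: P1 3.065, P2 3.031, P3 2.848, P4 3.398, P5 3.048, P6 14.774, P7 20.836.
Lower quotas: P1 3, P2 3, P3 2, P4 3, P5 3, P6 14, P7 20 (sum 48, leaving 3 seats).
Remainders in descending order: P3 0.848, P7 0.836, P6 0.774, P4 0.398, P1 0.065, P5 0.048, P2 0.031.
Largest remainders: P3, P7, P6 receive the extra seats.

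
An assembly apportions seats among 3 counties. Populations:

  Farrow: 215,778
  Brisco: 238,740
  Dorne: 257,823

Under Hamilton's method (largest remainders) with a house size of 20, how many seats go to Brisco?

7

Standard divisor: 712341 ÷ 20 ≈ 35617.05.
Standard quotas: Farrow 6.0583, Brisco 6.7030, Dorne 7.2388.
Lower quotas: Farrow 6, Brisco 6, Dorne 7 (sum 19, leaving 1 seat).
Remainders in descending order: Brisco 0.7030, Dorne 0.2388, Farrow 0.0583.
Largest remainder: Brisco receives the extra seat.
Brisco receives 7.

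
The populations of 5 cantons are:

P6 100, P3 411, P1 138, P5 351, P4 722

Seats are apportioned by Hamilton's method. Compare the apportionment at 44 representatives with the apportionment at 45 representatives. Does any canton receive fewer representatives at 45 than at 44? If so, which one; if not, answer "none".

At 44 seats: P6 3, P3 10, P1 4, P5 9, P4 18.
At 45 seats: P6 3, P3 11, P1 3, P5 9, P4 19.
P1 drops from 4 to 3.

P1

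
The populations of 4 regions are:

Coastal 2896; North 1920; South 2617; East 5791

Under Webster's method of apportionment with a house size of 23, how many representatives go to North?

3

Standard divisor 13224/23 ≈ 574.957; standard quotas: Coastal 5.037, North 3.339, South 4.552, East 10.072.
Rounding to the nearest integer gives Coastal 5, North 3, South 5, East 10 — total 23, matching the house size, so no adjustment is needed.
North receives 3.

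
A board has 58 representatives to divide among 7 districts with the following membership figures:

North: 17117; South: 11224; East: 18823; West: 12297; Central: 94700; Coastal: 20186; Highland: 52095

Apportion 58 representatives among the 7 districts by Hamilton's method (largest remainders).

Total 226442; standard divisor 226442/58 ≈ 3904.172.
Standard quotas: North 4.3843, South 2.8749, East 4.8213, West 3.1497, Central 24.2561, Coastal 5.1704, Highland 13.3434.
Lower quotas: North 4, South 2, East 4, West 3, Central 24, Coastal 5, Highland 13 (sum 55, leaving 3 seats).
Remainders in descending order: South 0.8749, East 0.8213, North 0.3843, Highland 0.3434, Central 0.2561, Coastal 0.1704, West 0.1497.
The surplus seats go to South, East, North.

North: 5, South: 3, East: 5, West: 3, Central: 24, Coastal: 5, Highland: 13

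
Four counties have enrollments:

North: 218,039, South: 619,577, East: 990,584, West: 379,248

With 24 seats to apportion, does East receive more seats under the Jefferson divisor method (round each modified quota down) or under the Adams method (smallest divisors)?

Jefferson

Jefferson: North 2, South 7, East 11, West 4.
Adams: North 3, South 7, East 10, West 4.
East gets 11 under Jefferson and 10 under Adams.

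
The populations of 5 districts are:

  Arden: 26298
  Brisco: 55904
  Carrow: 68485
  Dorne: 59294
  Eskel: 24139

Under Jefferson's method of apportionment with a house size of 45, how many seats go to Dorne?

12

Standard divisor 234120/45 ≈ 5202.667; standard quotas: Arden 5.055, Brisco 10.745, Carrow 13.163, Dorne 11.397, Eskel 4.640.
Rounding down gives 5, 10, 13, 11, 4 = 43 seats, so the divisor must be adjusted.
With modified divisor 4900: modified quotas Arden 5.367, Brisco 11.409, Carrow 13.977, Dorne 12.101, Eskel 4.926.
Rounding down: Arden 5, Brisco 11, Carrow 13, Dorne 12, Eskel 4 (total 45).
Dorne receives 12.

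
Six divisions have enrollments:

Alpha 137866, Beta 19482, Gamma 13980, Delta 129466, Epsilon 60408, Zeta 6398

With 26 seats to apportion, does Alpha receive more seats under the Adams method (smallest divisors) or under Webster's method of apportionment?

Webster

Adams: Alpha 9, Beta 2, Gamma 1, Delta 9, Epsilon 4, Zeta 1.
Webster: Alpha 10, Beta 1, Gamma 1, Delta 10, Epsilon 4, Zeta 0.
Alpha gets 9 under Adams and 10 under Webster.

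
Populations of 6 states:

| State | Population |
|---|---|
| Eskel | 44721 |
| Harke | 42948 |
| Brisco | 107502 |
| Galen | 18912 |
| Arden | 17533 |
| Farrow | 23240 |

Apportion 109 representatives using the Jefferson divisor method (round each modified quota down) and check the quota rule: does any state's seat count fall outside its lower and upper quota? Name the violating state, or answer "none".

Standard quotas: Eskel 19.127, Harke 18.369, Brisco 45.978, Galen 8.089, Arden 7.499, Farrow 9.940.
Jefferson allocation: Eskel 19, Harke 18, Brisco 47, Galen 8, Arden 7, Farrow 10.
Brisco has quota 45.978 (lower 45, upper 46) but receives 47 — outside the quota interval.

Brisco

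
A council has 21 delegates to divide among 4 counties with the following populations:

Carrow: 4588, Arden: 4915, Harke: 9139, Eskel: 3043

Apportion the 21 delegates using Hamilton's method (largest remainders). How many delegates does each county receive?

Carrow 4; Arden 5; Harke 9; Eskel 3

The standard divisor is 21685/21 ≈ 1032.619.
Standard quotas: Carrow 4.4431, Arden 4.7597, Harke 8.8503, Eskel 2.9469.
Lower quotas: Carrow 4, Arden 4, Harke 8, Eskel 2 (sum 18, leaving 3 seats).
Remainders in descending order: Eskel 0.9469, Harke 0.8503, Arden 0.7597, Carrow 0.4431.
The surplus seats go to Eskel, Harke, Arden.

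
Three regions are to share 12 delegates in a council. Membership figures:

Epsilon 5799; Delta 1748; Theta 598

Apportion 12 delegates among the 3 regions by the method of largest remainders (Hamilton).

Epsilon=8, Delta=3, Theta=1

Total 8145; standard divisor 8145/12 ≈ 678.75.
Standard quotas: Epsilon 8.5436, Delta 2.5753, Theta 0.8810.
Lower quotas: Epsilon 8, Delta 2, Theta 0 (sum 10, leaving 2 seats).
Remainders in descending order: Theta 0.8810, Delta 0.5753, Epsilon 0.5436.
Largest remainders: Theta, Delta receive the extra seats.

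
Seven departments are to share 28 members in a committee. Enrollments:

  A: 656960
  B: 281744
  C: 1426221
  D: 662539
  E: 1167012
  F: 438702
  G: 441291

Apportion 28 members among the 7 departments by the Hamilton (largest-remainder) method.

A 4, B 2, C 8, D 4, E 6, F 2, G 2

Standard divisor: 5074469 ÷ 28 ≈ 181231.036.
Standard quotas: A 3.6250, B 1.5546, C 7.8696, D 3.6558, E 6.4394, F 2.4207, G 2.4350.
Lower quotas: A 3, B 1, C 7, D 3, E 6, F 2, G 2 (sum 24, leaving 4 seats).
Remainders in descending order: C 0.8696, D 0.6558, A 0.6250, B 0.5546, E 0.4394, G 0.4350, F 0.4207.
Largest remainders: C, D, A, B receive the extra seats.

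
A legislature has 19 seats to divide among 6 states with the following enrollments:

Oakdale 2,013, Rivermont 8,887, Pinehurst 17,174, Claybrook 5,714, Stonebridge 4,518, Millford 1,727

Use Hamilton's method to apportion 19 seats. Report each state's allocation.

Standard divisor: 40033 ÷ 19 = 2107.
Standard quotas: Oakdale 0.9554, Rivermont 4.2178, Pinehurst 8.1509, Claybrook 2.7119, Stonebridge 2.1443, Millford 0.8196.
Lower quotas: Oakdale 0, Rivermont 4, Pinehurst 8, Claybrook 2, Stonebridge 2, Millford 0 (sum 16, leaving 3 seats).
Remainders in descending order: Oakdale 0.9554, Millford 0.8196, Claybrook 0.7119, Rivermont 0.2178, Pinehurst 0.1509, Stonebridge 0.1443.
Largest remainders: Oakdale, Millford, Claybrook receive the extra seats.

Oakdale 1; Rivermont 4; Pinehurst 8; Claybrook 3; Stonebridge 2; Millford 1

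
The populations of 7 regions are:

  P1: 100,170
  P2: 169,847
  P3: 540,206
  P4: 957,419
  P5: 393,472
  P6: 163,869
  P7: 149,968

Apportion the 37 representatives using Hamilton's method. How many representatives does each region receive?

The standard divisor is 2474951/37 ≈ 66890.568.
Standard quotas: P1 1.4975, P2 2.5392, P3 8.0760, P4 14.3132, P5 5.8823, P6 2.4498, P7 2.2420.
Lower quotas: P1 1, P2 2, P3 8, P4 14, P5 5, P6 2, P7 2 (sum 34, leaving 3 seats).
Remainders in descending order: P5 0.8823, P2 0.5392, P1 0.4975, P6 0.4498, P4 0.3132, P7 0.2420, P3 0.0760.
Largest remainders: P5, P2, P1 receive the extra seats.

P1 2, P2 3, P3 8, P4 14, P5 6, P6 2, P7 2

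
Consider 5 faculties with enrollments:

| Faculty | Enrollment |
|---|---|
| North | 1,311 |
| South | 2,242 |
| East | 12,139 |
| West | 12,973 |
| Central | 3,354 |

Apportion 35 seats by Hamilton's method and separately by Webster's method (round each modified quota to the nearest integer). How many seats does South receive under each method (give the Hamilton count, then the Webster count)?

3 and 2

Hamilton: North 1, South 3, East 13, West 14, Central 4.
Webster: North 1, South 2, East 14, West 14, Central 4.
South gets 3 under Hamilton and 2 under Webster.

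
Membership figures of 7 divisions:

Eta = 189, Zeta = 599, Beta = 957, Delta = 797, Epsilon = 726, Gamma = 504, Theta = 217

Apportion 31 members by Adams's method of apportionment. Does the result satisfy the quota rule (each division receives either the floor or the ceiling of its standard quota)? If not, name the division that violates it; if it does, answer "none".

Standard quotas: Eta 1.469, Zeta 4.655, Beta 7.437, Delta 6.194, Epsilon 5.642, Gamma 3.917, Theta 1.686.
Adams allocation: Eta 2, Zeta 5, Beta 7, Delta 6, Epsilon 5, Gamma 4, Theta 2.
Every allocation lies between the lower and upper quota.

none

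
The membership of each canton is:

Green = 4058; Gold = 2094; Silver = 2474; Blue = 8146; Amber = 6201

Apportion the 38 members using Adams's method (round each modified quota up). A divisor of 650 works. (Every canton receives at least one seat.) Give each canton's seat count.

Green=7, Gold=4, Silver=4, Blue=13, Amber=10

With modified divisor 650: modified quotas Green 6.243, Gold 3.222, Silver 3.806, Blue 12.532, Amber 9.540.
Rounding up: Green 7, Gold 4, Silver 4, Blue 13, Amber 10 (total 38).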